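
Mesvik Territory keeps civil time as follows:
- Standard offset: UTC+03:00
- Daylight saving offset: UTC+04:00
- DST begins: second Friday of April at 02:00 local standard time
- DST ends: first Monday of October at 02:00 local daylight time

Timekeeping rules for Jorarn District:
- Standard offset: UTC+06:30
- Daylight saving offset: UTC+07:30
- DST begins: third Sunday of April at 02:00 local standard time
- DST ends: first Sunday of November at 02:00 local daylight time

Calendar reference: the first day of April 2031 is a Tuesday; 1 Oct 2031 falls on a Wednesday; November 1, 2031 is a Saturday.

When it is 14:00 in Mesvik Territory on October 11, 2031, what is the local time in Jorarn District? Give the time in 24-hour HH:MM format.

1 April 2031 is a Tuesday, so the first Friday is April 4 and the second is April 11.
1 October 2031 is a Wednesday, so the first Monday is October 6.
Daylight saving runs 11 April – 6 October; October 11, 2031 is outside that window, so Mesvik Territory is on standard time at UTC+03:00.
14:00 Mesvik Territory − 3h = 11:00 UTC.
1 April 2031 is a Tuesday, so the first Sunday is April 6 and the third is April 20.
1 November 2031 is a Saturday, so the first Sunday is November 2.
At the standard offset (UTC+06:30), 11:00 UTC + 6h30m = 17:30 Jorarn District standard time.
The standard-time date in Jorarn District, October 11, 2031, falls between 20 April and 2 November, so daylight saving is in effect and Jorarn District is at UTC+07:30.
11:00 UTC + 7h30m = 18:30 Jorarn District.

18:30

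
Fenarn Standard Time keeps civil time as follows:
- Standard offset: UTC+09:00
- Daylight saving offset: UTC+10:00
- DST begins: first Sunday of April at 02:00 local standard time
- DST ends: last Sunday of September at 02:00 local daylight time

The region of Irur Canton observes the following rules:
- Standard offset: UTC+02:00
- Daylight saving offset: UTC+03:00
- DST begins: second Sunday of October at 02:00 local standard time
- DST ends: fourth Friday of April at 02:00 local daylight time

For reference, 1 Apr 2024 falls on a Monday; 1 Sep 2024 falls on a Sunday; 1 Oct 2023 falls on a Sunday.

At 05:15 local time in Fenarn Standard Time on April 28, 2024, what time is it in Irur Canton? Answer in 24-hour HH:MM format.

21:15

1 April 2024 is a Monday, so the first Sunday is April 7.
1 September 2024 is a Sunday, so Sundays fall on 1, 8, 15, 22, 29; the last is September 29.
Daylight saving runs 7 April – 29 September; April 28, 2024 is inside that window, so Fenarn Standard Time is at UTC+10:00.
05:15 Fenarn Standard Time − 10h = 19:15 UTC (rolling into the previous day, 27 April 2024).
1 October 2023 is a Sunday, so the first Sunday is October 1 and the second is October 8.
1 April 2024 is a Monday, so the first Friday is April 5 and the fourth is April 26.
At the standard offset (UTC+02:00), 19:15 UTC + 2h = 21:15 Irur Canton standard time.
Daylight saving runs 8 October 2023 – 26 April 2024; the standard-time date in Irur Canton, April 27, 2024, is outside that window, so Irur Canton is on standard time at UTC+02:00.
19:15 UTC + 2h = 21:15 Irur Canton.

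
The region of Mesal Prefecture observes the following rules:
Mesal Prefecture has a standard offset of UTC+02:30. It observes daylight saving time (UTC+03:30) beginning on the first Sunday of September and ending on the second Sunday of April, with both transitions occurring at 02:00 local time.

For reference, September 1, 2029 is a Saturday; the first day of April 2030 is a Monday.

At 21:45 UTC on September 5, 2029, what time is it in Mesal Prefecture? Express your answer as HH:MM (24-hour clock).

01:15

1 September 2029 is a Saturday, so the first Sunday is September 2.
1 April 2030 is a Monday, so the first Sunday is April 7 and the second is April 14.
At the standard offset (UTC+02:30), 21:45 UTC + 2h30m = 00:15 Mesal Prefecture standard time (rolling into the next day, 6 September 2029).
The standard-time date in Mesal Prefecture, September 6, 2029, lies within the daylight-saving period (2 September 2029 – 14 April 2030), so Mesal Prefecture is on daylight time, UTC+03:30.
21:45 UTC + 3h30m = 01:15 local (rolling into the next day, 6 September 2029).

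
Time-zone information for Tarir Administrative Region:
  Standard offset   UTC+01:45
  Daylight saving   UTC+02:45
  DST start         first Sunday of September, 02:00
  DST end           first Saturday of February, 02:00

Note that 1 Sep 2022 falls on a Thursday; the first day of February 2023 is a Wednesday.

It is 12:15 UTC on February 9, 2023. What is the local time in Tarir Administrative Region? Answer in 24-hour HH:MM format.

14:00

1 September 2022 is a Thursday, so the first Sunday is September 4.
1 February 2023 is a Wednesday, so the first Saturday is February 4.
At the standard offset (UTC+01:45), 12:15 UTC + 1h45m = 14:00 Tarir Administrative Region standard time.
The standard-time date in Tarir Administrative Region, February 9, 2023, is outside the daylight-saving period (4 September 2022 – 4 February 2023), so Tarir Administrative Region is on standard time, UTC+01:45.
12:15 UTC + 1h45m = 14:00 local.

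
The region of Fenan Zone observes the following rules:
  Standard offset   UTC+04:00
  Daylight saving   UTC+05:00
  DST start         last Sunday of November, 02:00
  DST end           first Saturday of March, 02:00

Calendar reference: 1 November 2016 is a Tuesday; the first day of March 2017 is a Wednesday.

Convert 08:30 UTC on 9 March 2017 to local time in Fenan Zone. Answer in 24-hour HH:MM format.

1 November 2016 is a Tuesday, so Sundays fall on 6, 13, 20, 27; the last is November 27.
1 March 2017 is a Wednesday, so the first Saturday is March 4.
At the standard offset (UTC+04:00), 08:30 UTC + 4h = 12:30 Fenan Zone standard time.
The standard-time date in Fenan Zone, 9 March 2017, is outside the daylight-saving period (27 November 2016 – 4 March 2017), so Fenan Zone is on standard time, UTC+04:00.
08:30 UTC + 4h = 12:30 local.

12:30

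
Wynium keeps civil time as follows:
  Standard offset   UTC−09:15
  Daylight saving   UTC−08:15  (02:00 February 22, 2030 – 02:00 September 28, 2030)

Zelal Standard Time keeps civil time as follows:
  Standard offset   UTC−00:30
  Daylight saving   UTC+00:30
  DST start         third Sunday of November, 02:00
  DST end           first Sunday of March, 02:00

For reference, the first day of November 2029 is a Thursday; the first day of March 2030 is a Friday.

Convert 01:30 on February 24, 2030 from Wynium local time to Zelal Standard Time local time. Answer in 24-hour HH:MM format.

February 24, 2030 lies within the daylight-saving period (22 February – 28 September), so Wynium is on daylight time, UTC−08:15.
01:30 Wynium + 8h15m = 09:45 UTC.
1 November 2029 is a Thursday, so the first Sunday is November 4 and the third is November 18.
1 March 2030 is a Friday, so the first Sunday is March 3.
At the standard offset (UTC−00:30), 09:45 UTC − 0h30m = 09:15 Zelal Standard Time standard time.
Daylight saving runs 18 November 2029 – 3 March 2030; the standard-time date in Zelal Standard Time, February 24, 2030, is inside that window, so Zelal Standard Time is at UTC+00:30.
09:45 UTC + 0h30m = 10:15 Zelal Standard Time.

10:15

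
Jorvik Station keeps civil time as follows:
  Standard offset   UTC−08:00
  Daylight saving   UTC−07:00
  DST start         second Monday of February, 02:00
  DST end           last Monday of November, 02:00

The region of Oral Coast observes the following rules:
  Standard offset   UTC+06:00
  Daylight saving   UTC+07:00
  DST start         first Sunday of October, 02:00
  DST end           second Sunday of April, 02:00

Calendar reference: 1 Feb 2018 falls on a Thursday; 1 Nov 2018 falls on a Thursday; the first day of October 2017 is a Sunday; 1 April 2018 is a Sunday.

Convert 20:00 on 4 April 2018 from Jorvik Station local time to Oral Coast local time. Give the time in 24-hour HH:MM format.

1 February 2018 is a Thursday, so the first Monday is February 5 and the second is February 12.
1 November 2018 is a Thursday, so Mondays fall on 5, 12, 19, 26; the last is November 26.
4 April 2018 falls between 12 February and 26 November, so daylight saving is in effect and Jorvik Station is at UTC−07:00.
20:00 Jorvik Station + 7h = 03:00 UTC (rolling into the next day, 5 April 2018).
1 October 2017 is a Sunday, so the first Sunday is October 1.
1 April 2018 is a Sunday, so the first Sunday is April 1 and the second is April 8.
At the standard offset (UTC+06:00), 03:00 UTC + 6h = 09:00 Oral Coast standard time.
The standard-time date in Oral Coast, 5 April 2018, falls between 1 October 2017 and 8 April 2018, so daylight saving is in effect and Oral Coast is at UTC+07:00.
03:00 UTC + 7h = 10:00 Oral Coast.

10:00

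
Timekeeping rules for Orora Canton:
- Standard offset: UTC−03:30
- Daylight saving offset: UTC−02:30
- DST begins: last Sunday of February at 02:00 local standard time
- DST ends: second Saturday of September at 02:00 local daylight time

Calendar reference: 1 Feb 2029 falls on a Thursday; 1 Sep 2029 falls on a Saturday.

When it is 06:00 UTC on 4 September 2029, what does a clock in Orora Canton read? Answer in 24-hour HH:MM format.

03:30

1 February 2029 is a Thursday, so Sundays fall on 4, 11, 18, 25; the last is February 25.
1 September 2029 is a Saturday, so the first Saturday is September 1 and the second is September 8.
At the standard offset (UTC−03:30), 06:00 UTC − 3h30m = 02:30 Orora Canton standard time.
Daylight saving runs 25 February – 8 September; the standard-time date in Orora Canton, 4 September 2029, is inside that window, so Orora Canton is at UTC−02:30.
06:00 UTC − 2h30m = 03:30 local.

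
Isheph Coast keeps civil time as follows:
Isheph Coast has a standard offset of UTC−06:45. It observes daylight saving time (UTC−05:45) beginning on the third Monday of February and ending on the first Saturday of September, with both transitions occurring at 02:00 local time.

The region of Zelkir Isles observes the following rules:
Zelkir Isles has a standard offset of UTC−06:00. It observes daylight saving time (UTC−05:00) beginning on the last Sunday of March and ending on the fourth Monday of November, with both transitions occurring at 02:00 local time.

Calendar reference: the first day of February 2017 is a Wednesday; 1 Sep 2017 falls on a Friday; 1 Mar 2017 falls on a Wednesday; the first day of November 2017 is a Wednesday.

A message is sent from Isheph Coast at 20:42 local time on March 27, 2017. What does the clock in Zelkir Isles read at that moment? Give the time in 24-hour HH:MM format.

21:27

1 February 2017 is a Wednesday, so the first Monday is February 6 and the third is February 20.
1 September 2017 is a Friday, so the first Saturday is September 2.
Daylight saving runs 20 February – 2 September; March 27, 2017 is inside that window, so Isheph Coast is at UTC−05:45.
20:42 Isheph Coast + 5h45m = 02:27 UTC (rolling into the next day, 28 March 2017).
1 March 2017 is a Wednesday, so Sundays fall on 5, 12, 19, 26; the last is March 26.
1 November 2017 is a Wednesday, so the first Monday is November 6 and the fourth is November 27.
At the standard offset (UTC−06:00), 02:27 UTC − 6h = 20:27 Zelkir Isles standard time (rolling into the previous day, 27 March 2017).
The standard-time date in Zelkir Isles, March 27, 2017, lies within the daylight-saving period (26 March – 27 November), so Zelkir Isles is on daylight time, UTC−05:00.
02:27 UTC − 5h = 21:27 Zelkir Isles (rolling into the previous day, 27 March 2017).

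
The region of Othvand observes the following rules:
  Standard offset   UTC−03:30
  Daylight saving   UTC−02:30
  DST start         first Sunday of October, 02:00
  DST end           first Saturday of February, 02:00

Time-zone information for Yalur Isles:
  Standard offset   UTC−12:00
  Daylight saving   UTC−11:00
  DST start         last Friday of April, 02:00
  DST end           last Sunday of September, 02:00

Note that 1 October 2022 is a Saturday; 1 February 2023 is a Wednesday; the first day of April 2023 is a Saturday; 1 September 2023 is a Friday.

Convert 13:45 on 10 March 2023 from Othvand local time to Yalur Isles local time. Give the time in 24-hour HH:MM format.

1 October 2022 is a Saturday, so the first Sunday is October 2.
1 February 2023 is a Wednesday, so the first Saturday is February 4.
10 March 2023 is outside the daylight-saving period (2 October 2022 – 4 February 2023), so Othvand is on standard time, UTC−03:30.
13:45 Othvand + 3h30m = 17:15 UTC.
1 April 2023 is a Saturday, so Fridays fall on 7, 14, 21, 28; the last is April 28.
1 September 2023 is a Friday, so Sundays fall on 3, 10, 17, 24; the last is September 24.
At the standard offset (UTC−12:00), 17:15 UTC − 12h = 05:15 Yalur Isles standard time.
The standard-time date in Yalur Isles, 10 March 2023, does not fall between 28 April and 24 September, so daylight saving is not in effect and Yalur Isles is at UTC−12:00.
17:15 UTC − 12h = 05:15 Yalur Isles.

05:15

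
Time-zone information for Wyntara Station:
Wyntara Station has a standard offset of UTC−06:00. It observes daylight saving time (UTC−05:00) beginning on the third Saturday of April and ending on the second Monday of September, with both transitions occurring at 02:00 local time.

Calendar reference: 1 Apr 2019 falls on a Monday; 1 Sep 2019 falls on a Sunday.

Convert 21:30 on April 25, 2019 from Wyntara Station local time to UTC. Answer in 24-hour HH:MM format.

02:30

1 April 2019 is a Monday, so the first Saturday is April 6 and the third is April 20.
1 September 2019 is a Sunday, so the first Monday is September 2 and the second is September 9.
April 25, 2019 lies within the daylight-saving period (20 April – 9 September), so Wyntara Station is on daylight time, UTC−05:00.
21:30 local + 5h = 02:30 UTC (rolling into the next day, 26 April 2019).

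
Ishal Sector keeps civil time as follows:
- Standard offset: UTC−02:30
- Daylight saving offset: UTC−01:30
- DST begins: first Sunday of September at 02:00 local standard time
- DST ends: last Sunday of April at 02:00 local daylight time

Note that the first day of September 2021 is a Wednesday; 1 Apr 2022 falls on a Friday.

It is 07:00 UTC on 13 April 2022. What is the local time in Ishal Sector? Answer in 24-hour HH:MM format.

05:30

1 September 2021 is a Wednesday, so the first Sunday is September 5.
1 April 2022 is a Friday, so Sundays fall on 3, 10, 17, 24; the last is April 24.
At the standard offset (UTC−02:30), 07:00 UTC − 2h30m = 04:30 Ishal Sector standard time.
Daylight saving runs 5 September 2021 – 24 April 2022; the standard-time date in Ishal Sector, 13 April 2022, is inside that window, so Ishal Sector is at UTC−01:30.
07:00 UTC − 1h30m = 05:30 local.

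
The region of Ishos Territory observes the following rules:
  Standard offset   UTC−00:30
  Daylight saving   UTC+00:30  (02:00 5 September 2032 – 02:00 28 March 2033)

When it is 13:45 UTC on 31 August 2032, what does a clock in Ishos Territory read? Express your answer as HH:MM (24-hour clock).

At the standard offset (UTC−00:30), 13:45 UTC − 0h30m = 13:15 Ishos Territory standard time.
The standard-time date in Ishos Territory, 31 August 2032, does not fall between 5 September 2032 and 28 March 2033, so daylight saving is not in effect and Ishos Territory is at UTC−00:30.
13:45 UTC − 0h30m = 13:15 local.

13:15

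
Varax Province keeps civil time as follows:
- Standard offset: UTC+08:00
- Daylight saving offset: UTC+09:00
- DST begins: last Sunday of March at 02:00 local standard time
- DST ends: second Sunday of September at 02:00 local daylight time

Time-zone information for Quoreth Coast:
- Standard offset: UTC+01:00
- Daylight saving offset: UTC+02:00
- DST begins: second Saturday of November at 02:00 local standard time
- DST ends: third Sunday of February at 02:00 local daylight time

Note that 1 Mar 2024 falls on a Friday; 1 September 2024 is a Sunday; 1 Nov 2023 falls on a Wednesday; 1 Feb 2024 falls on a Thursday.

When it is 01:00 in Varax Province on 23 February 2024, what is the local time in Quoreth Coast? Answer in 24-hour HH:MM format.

18:00

1 March 2024 is a Friday, so Sundays fall on 3, 10, 17, 24, 31; the last is March 31.
1 September 2024 is a Sunday, so the first Sunday is September 1 and the second is September 8.
Daylight saving runs 31 March – 8 September; 23 February 2024 is outside that window, so Varax Province is on standard time at UTC+08:00.
01:00 Varax Province − 8h = 17:00 UTC (rolling into the previous day, 22 February 2024).
1 November 2023 is a Wednesday, so the first Saturday is November 4 and the second is November 11.
1 February 2024 is a Thursday, so the first Sunday is February 4 and the third is February 18.
At the standard offset (UTC+01:00), 17:00 UTC + 1h = 18:00 Quoreth Coast standard time.
Daylight saving runs 11 November 2023 – 18 February 2024; the standard-time date in Quoreth Coast, 22 February 2024, is outside that window, so Quoreth Coast is on standard time at UTC+01:00.
17:00 UTC + 1h = 18:00 Quoreth Coast.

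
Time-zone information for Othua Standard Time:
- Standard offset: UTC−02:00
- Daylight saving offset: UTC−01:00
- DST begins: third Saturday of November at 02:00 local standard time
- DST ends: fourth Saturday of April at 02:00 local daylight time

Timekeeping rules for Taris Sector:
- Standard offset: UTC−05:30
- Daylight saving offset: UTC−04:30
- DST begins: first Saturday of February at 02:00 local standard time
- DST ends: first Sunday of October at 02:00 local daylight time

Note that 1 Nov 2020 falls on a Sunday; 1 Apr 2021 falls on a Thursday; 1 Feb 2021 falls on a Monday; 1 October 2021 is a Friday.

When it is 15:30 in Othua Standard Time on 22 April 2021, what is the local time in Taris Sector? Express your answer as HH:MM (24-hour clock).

12:00

1 November 2020 is a Sunday, so the first Saturday is November 7 and the third is November 21.
1 April 2021 is a Thursday, so the first Saturday is April 3 and the fourth is April 24.
Daylight saving runs 21 November 2020 – 24 April 2021; 22 April 2021 is inside that window, so Othua Standard Time is at UTC−01:00.
15:30 Othua Standard Time + 1h = 16:30 UTC.
1 February 2021 is a Monday, so the first Saturday is February 6.
1 October 2021 is a Friday, so the first Sunday is October 3.
At the standard offset (UTC−05:30), 16:30 UTC − 5h30m = 11:00 Taris Sector standard time.
The standard-time date in Taris Sector, 22 April 2021, lies within the daylight-saving period (6 February – 3 October), so Taris Sector is on daylight time, UTC−04:30.
16:30 UTC − 4h30m = 12:00 Taris Sector.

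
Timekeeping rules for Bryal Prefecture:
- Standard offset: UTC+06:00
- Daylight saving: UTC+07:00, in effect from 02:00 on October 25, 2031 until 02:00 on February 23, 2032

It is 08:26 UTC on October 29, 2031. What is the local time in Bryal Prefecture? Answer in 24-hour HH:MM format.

15:26

At the standard offset (UTC+06:00), 08:26 UTC + 6h = 14:26 Bryal Prefecture standard time.
The standard-time date in Bryal Prefecture, October 29, 2031, falls between 25 October 2031 and 23 February 2032, so daylight saving is in effect and Bryal Prefecture is at UTC+07:00.
08:26 UTC + 7h = 15:26 local.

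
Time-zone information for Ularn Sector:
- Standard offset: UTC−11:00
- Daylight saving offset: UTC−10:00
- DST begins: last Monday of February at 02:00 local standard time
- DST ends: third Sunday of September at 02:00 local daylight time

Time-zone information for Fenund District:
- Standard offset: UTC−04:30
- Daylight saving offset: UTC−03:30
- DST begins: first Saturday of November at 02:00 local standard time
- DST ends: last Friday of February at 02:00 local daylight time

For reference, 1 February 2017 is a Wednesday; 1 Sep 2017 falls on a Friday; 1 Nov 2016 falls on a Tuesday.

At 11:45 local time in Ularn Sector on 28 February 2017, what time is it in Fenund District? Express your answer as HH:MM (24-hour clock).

1 February 2017 is a Wednesday, so Mondays fall on 6, 13, 20, 27; the last is February 27.
1 September 2017 is a Friday, so the first Sunday is September 3 and the third is September 17.
28 February 2017 falls between 27 February and 17 September, so daylight saving is in effect and Ularn Sector is at UTC−10:00.
11:45 Ularn Sector + 10h = 21:45 UTC.
1 November 2016 is a Tuesday, so the first Saturday is November 5.
1 February 2017 is a Wednesday, so Fridays fall on 3, 10, 17, 24; the last is February 24.
At the standard offset (UTC−04:30), 21:45 UTC − 4h30m = 17:15 Fenund District standard time.
The standard-time date in Fenund District, 28 February 2017, is outside the daylight-saving period (5 November 2016 – 24 February 2017), so Fenund District is on standard time, UTC−04:30.
21:45 UTC − 4h30m = 17:15 Fenund District.

17:15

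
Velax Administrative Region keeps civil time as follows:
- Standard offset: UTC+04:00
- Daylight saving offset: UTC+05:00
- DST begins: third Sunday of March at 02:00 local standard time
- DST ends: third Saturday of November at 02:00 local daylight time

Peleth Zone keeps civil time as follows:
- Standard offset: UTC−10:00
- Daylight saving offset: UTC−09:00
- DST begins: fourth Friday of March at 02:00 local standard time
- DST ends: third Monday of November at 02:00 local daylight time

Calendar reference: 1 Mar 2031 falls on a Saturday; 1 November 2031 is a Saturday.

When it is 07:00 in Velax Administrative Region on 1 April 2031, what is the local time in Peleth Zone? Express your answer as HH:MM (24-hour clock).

1 March 2031 is a Saturday, so the first Sunday is March 2 and the third is March 16.
1 November 2031 is a Saturday, so the first Saturday is November 1 and the third is November 15.
1 April 2031 falls between 16 March and 15 November, so daylight saving is in effect and Velax Administrative Region is at UTC+05:00.
07:00 Velax Administrative Region − 5h = 02:00 UTC.
1 March 2031 is a Saturday, so the first Friday is March 7 and the fourth is March 28.
1 November 2031 is a Saturday, so the first Monday is November 3 and the third is November 17.
At the standard offset (UTC−10:00), 02:00 UTC − 10h = 16:00 Peleth Zone standard time (rolling into the previous day, 31 March 2031).
The standard-time date in Peleth Zone, 31 March 2031, falls between 28 March and 17 November, so daylight saving is in effect and Peleth Zone is at UTC−09:00.
02:00 UTC − 9h = 17:00 Peleth Zone (rolling into the previous day, 31 March 2031).

17:00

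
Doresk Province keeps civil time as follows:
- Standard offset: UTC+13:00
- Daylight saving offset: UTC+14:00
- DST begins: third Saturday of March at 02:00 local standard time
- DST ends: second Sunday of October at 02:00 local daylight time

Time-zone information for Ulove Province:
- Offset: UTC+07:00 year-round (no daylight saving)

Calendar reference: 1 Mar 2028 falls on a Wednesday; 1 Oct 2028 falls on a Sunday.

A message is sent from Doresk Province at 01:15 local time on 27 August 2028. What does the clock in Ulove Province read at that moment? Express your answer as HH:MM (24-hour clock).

1 March 2028 is a Wednesday, so the first Saturday is March 4 and the third is March 18.
1 October 2028 is a Sunday, so the first Sunday is October 1 and the second is October 8.
Daylight saving runs 18 March – 8 October; 27 August 2028 is inside that window, so Doresk Province is at UTC+14:00.
01:15 Doresk Province − 14h = 11:15 UTC (rolling into the previous day, 26 August 2028).
Ulove Province has no daylight saving, so its offset is UTC+07:00 year-round.
11:15 UTC + 7h = 18:15 Ulove Province.

18:15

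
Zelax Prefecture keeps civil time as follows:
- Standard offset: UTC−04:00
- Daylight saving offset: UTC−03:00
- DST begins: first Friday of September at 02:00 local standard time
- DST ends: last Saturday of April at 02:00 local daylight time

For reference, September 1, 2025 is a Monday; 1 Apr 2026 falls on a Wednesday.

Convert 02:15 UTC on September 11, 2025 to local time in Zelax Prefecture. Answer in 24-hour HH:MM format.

1 September 2025 is a Monday, so the first Friday is September 5.
1 April 2026 is a Wednesday, so Saturdays fall on 4, 11, 18, 25; the last is April 25.
At the standard offset (UTC−04:00), 02:15 UTC − 4h = 22:15 Zelax Prefecture standard time (rolling into the previous day, 10 September 2025).
The standard-time date in Zelax Prefecture, September 10, 2025, lies within the daylight-saving period (5 September 2025 – 25 April 2026), so Zelax Prefecture is on daylight time, UTC−03:00.
02:15 UTC − 3h = 23:15 local (rolling into the previous day, 10 September 2025).

23:15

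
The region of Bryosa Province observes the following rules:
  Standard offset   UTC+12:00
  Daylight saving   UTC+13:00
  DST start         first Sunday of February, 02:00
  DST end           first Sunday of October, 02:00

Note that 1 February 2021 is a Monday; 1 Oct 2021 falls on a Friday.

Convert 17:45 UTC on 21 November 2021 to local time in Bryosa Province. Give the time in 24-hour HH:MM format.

1 February 2021 is a Monday, so the first Sunday is February 7.
1 October 2021 is a Friday, so the first Sunday is October 3.
At the standard offset (UTC+12:00), 17:45 UTC + 12h = 05:45 Bryosa Province standard time (rolling into the next day, 22 November 2021).
Daylight saving runs 7 February – 3 October; the standard-time date in Bryosa Province, 22 November 2021, is outside that window, so Bryosa Province is on standard time at UTC+12:00.
17:45 UTC + 12h = 05:45 local (rolling into the next day, 22 November 2021).

05:45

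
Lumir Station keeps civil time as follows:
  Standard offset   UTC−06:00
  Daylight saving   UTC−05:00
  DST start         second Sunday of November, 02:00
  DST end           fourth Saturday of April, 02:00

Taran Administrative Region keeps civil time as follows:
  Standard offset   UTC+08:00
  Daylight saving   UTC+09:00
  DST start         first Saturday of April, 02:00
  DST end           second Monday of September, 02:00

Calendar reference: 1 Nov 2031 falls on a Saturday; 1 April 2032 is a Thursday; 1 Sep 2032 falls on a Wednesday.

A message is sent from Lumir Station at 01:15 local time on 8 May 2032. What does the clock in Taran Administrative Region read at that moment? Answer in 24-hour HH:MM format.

16:15

1 November 2031 is a Saturday, so the first Sunday is November 2 and the second is November 9.
1 April 2032 is a Thursday, so the first Saturday is April 3 and the fourth is April 24.
8 May 2032 is outside the daylight-saving period (9 November 2031 – 24 April 2032), so Lumir Station is on standard time, UTC−06:00.
01:15 Lumir Station + 6h = 07:15 UTC.
1 April 2032 is a Thursday, so the first Saturday is April 3.
1 September 2032 is a Wednesday, so the first Monday is September 6 and the second is September 13.
At the standard offset (UTC+08:00), 07:15 UTC + 8h = 15:15 Taran Administrative Region standard time.
The standard-time date in Taran Administrative Region, 8 May 2032, falls between 3 April and 13 September, so daylight saving is in effect and Taran Administrative Region is at UTC+09:00.
07:15 UTC + 9h = 16:15 Taran Administrative Region.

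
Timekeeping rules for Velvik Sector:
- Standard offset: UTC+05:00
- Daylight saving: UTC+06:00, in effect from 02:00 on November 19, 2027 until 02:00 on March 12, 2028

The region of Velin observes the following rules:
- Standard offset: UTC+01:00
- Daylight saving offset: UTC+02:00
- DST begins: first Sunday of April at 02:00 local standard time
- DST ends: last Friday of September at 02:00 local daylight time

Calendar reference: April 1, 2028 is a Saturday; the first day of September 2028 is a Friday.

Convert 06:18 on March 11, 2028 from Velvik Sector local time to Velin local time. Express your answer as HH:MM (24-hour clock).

01:18

Daylight saving runs 19 November 2027 – 12 March 2028; March 11, 2028 is inside that window, so Velvik Sector is at UTC+06:00.
06:18 Velvik Sector − 6h = 00:18 UTC.
1 April 2028 is a Saturday, so the first Sunday is April 2.
1 September 2028 is a Friday, so Fridays fall on 1, 8, 15, 22, 29; the last is September 29.
At the standard offset (UTC+01:00), 00:18 UTC + 1h = 01:18 Velin standard time.
The standard-time date in Velin, March 11, 2028, is outside the daylight-saving period (2 April – 29 September), so Velin is on standard time, UTC+01:00.
00:18 UTC + 1h = 01:18 Velin.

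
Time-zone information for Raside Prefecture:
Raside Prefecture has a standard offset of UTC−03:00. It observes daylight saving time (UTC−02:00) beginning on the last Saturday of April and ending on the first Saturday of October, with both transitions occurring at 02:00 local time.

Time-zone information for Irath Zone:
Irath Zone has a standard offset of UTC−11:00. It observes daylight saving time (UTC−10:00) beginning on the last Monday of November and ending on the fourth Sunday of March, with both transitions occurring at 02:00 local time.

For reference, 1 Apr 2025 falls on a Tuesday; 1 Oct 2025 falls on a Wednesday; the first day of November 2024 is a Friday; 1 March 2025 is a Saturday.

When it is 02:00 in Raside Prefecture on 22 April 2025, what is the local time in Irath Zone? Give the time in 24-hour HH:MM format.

1 April 2025 is a Tuesday, so Saturdays fall on 5, 12, 19, 26; the last is April 26.
1 October 2025 is a Wednesday, so the first Saturday is October 4.
22 April 2025 is outside the daylight-saving period (26 April – 4 October), so Raside Prefecture is on standard time, UTC−03:00.
02:00 Raside Prefecture + 3h = 05:00 UTC.
1 November 2024 is a Friday, so Mondays fall on 4, 11, 18, 25; the last is November 25.
1 March 2025 is a Saturday, so the first Sunday is March 2 and the fourth is March 23.
At the standard offset (UTC−11:00), 05:00 UTC − 11h = 18:00 Irath Zone standard time (rolling into the previous day, 21 April 2025).
Daylight saving runs 25 November 2024 – 23 March 2025; the standard-time date in Irath Zone, 21 April 2025, is outside that window, so Irath Zone is on standard time at UTC−11:00.
05:00 UTC − 11h = 18:00 Irath Zone (rolling into the previous day, 21 April 2025).

18:00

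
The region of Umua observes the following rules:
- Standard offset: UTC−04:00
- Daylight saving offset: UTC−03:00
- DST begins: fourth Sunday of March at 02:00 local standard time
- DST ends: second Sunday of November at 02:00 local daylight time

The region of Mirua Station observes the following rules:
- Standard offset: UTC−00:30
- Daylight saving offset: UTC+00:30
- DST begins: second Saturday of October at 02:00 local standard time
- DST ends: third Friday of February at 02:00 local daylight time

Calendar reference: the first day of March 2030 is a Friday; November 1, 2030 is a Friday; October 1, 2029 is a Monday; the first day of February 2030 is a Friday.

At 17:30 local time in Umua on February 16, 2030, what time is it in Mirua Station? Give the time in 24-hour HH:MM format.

1 March 2030 is a Friday, so the first Sunday is March 3 and the fourth is March 24.
1 November 2030 is a Friday, so the first Sunday is November 3 and the second is November 10.
February 16, 2030 is outside the daylight-saving period (24 March – 10 November), so Umua is on standard time, UTC−04:00.
17:30 Umua + 4h = 21:30 UTC.
1 October 2029 is a Monday, so the first Saturday is October 6 and the second is October 13.
1 February 2030 is a Friday, so the first Friday is February 1 and the third is February 15.
At the standard offset (UTC−00:30), 21:30 UTC − 0h30m = 21:00 Mirua Station standard time.
The standard-time date in Mirua Station, February 16, 2030, is outside the daylight-saving period (13 October 2029 – 15 February 2030), so Mirua Station is on standard time, UTC−00:30.
21:30 UTC − 0h30m = 21:00 Mirua Station.

21:00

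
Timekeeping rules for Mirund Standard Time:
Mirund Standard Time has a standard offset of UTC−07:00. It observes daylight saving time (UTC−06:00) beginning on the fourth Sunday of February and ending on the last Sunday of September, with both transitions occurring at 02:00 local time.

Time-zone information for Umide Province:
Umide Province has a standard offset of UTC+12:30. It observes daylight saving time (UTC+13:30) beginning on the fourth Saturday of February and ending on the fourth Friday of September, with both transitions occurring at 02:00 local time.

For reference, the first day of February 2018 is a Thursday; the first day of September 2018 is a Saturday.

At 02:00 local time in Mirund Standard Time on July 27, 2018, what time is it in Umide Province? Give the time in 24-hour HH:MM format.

1 February 2018 is a Thursday, so the first Sunday is February 4 and the fourth is February 25.
1 September 2018 is a Saturday, so Sundays fall on 2, 9, 16, 23, 30; the last is September 30.
Daylight saving runs 25 February – 30 September; July 27, 2018 is inside that window, so Mirund Standard Time is at UTC−06:00.
02:00 Mirund Standard Time + 6h = 08:00 UTC.
1 February 2018 is a Thursday, so the first Saturday is February 3 and the fourth is February 24.
1 September 2018 is a Saturday, so the first Friday is September 7 and the fourth is September 28.
At the standard offset (UTC+12:30), 08:00 UTC + 12h30m = 20:30 Umide Province standard time.
The standard-time date in Umide Province, July 27, 2018, lies within the daylight-saving period (24 February – 28 September), so Umide Province is on daylight time, UTC+13:30.
08:00 UTC + 13h30m = 21:30 Umide Province.

21:30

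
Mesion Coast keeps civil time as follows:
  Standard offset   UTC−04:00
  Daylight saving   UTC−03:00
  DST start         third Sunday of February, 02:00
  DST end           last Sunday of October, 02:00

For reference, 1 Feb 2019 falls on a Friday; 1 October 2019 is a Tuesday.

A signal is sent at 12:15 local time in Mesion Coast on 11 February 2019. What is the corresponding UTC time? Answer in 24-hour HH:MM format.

16:15

1 February 2019 is a Friday, so the first Sunday is February 3 and the third is February 17.
1 October 2019 is a Tuesday, so Sundays fall on 6, 13, 20, 27; the last is October 27.
11 February 2019 does not fall between 17 February and 27 October, so daylight saving is not in effect and Mesion Coast is at UTC−04:00.
12:15 local + 4h = 16:15 UTC.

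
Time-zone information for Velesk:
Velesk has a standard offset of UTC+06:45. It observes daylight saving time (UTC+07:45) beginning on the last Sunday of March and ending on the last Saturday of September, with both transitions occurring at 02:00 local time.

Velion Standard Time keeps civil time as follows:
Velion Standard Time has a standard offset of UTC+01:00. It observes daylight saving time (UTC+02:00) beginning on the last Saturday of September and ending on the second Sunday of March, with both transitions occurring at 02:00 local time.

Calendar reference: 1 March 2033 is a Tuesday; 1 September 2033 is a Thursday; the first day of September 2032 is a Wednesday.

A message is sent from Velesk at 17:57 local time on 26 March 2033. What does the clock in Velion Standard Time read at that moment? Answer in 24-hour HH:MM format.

1 March 2033 is a Tuesday, so Sundays fall on 6, 13, 20, 27; the last is March 27.
1 September 2033 is a Thursday, so Saturdays fall on 3, 10, 17, 24; the last is September 24.
26 March 2033 is outside the daylight-saving period (27 March – 24 September), so Velesk is on standard time, UTC+06:45.
17:57 Velesk − 6h45m = 11:12 UTC.
1 September 2032 is a Wednesday, so Saturdays fall on 4, 11, 18, 25; the last is September 25.
1 March 2033 is a Tuesday, so the first Sunday is March 6 and the second is March 13.
At the standard offset (UTC+01:00), 11:12 UTC + 1h = 12:12 Velion Standard Time standard time.
Daylight saving runs 25 September 2032 – 13 March 2033; the standard-time date in Velion Standard Time, 26 March 2033, is outside that window, so Velion Standard Time is on standard time at UTC+01:00.
11:12 UTC + 1h = 12:12 Velion Standard Time.

12:12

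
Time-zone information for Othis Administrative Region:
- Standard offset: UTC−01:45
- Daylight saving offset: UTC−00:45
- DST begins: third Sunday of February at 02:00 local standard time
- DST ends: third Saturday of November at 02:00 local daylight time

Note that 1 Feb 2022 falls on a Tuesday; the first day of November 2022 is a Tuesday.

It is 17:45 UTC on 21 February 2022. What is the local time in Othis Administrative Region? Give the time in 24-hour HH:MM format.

17:00

1 February 2022 is a Tuesday, so the first Sunday is February 6 and the third is February 20.
1 November 2022 is a Tuesday, so the first Saturday is November 5 and the third is November 19.
At the standard offset (UTC−01:45), 17:45 UTC − 1h45m = 16:00 Othis Administrative Region standard time.
The standard-time date in Othis Administrative Region, 21 February 2022, lies within the daylight-saving period (20 February – 19 November), so Othis Administrative Region is on daylight time, UTC−00:45.
17:45 UTC − 0h45m = 17:00 local.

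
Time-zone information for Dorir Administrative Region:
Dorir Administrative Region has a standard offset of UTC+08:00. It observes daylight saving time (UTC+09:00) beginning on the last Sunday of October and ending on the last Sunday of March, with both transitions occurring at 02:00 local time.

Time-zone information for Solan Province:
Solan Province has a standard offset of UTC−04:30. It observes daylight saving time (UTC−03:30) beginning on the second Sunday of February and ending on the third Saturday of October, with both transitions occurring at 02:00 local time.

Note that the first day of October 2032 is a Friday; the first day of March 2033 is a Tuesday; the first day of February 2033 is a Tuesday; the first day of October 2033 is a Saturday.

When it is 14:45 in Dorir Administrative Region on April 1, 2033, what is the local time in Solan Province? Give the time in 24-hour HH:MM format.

1 October 2032 is a Friday, so Sundays fall on 3, 10, 17, 24, 31; the last is October 31.
1 March 2033 is a Tuesday, so Sundays fall on 6, 13, 20, 27; the last is March 27.
Daylight saving runs 31 October 2032 – 27 March 2033; April 1, 2033 is outside that window, so Dorir Administrative Region is on standard time at UTC+08:00.
14:45 Dorir Administrative Region − 8h = 06:45 UTC.
1 February 2033 is a Tuesday, so the first Sunday is February 6 and the second is February 13.
1 October 2033 is a Saturday, so the first Saturday is October 1 and the third is October 15.
At the standard offset (UTC−04:30), 06:45 UTC − 4h30m = 02:15 Solan Province standard time.
Daylight saving runs 13 February – 15 October; the standard-time date in Solan Province, April 1, 2033, is inside that window, so Solan Province is at UTC−03:30.
06:45 UTC − 3h30m = 03:15 Solan Province.

03:15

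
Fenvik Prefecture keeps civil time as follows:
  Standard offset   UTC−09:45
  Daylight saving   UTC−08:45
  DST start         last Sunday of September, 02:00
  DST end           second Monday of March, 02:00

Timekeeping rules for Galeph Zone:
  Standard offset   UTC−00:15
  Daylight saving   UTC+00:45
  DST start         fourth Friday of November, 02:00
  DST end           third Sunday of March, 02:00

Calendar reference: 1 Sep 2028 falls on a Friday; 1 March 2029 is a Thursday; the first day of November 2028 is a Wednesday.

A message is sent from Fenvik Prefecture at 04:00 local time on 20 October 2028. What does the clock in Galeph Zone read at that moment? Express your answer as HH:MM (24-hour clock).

12:30

1 September 2028 is a Friday, so Sundays fall on 3, 10, 17, 24; the last is September 24.
1 March 2029 is a Thursday, so the first Monday is March 5 and the second is March 12.
20 October 2028 lies within the daylight-saving period (24 September 2028 – 12 March 2029), so Fenvik Prefecture is on daylight time, UTC−08:45.
04:00 Fenvik Prefecture + 8h45m = 12:45 UTC.
1 November 2028 is a Wednesday, so the first Friday is November 3 and the fourth is November 24.
1 March 2029 is a Thursday, so the first Sunday is March 4 and the third is March 18.
At the standard offset (UTC−00:15), 12:45 UTC − 0h15m = 12:30 Galeph Zone standard time.
The standard-time date in Galeph Zone, 20 October 2028, does not fall between 24 November 2028 and 18 March 2029, so daylight saving is not in effect and Galeph Zone is at UTC−00:15.
12:45 UTC − 0h15m = 12:30 Galeph Zone.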